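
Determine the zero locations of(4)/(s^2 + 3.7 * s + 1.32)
Numerator is a nonzero constant (4) → Zeros: none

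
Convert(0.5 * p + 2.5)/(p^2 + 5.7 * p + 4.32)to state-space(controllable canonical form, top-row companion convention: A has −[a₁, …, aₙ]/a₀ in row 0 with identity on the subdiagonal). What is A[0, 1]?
Reachable canonical form for den = p^2 + 5.7*p + 4.32: top row of A = -[a₁,a₂,...,aₙ]/a₀, ones on the subdiagonal, zeros elsewhere.
A = [[-5.7, -4.32], [1, 0]].
A[0,1] = -4.32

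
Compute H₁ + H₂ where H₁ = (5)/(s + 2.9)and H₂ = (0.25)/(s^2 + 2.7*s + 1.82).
Parallel: H = H₁ + H₂ = (n₁·d₂ + n₂·d₁)/(d₁·d₂).
n₁·d₂ = 5*s^2 + 13.5*s + 9.1. n₂·d₁ = 0.25*s + 0.725. Sum = 5*s^2 + 13.75*s + 9.825. d₁·d₂ = s^3 + 5.6*s^2 + 9.65*s + 5.278.
H(s) = (5*s^2 + 13.75*s + 9.825)/(s^3 + 5.6*s^2 + 9.65*s + 5.278)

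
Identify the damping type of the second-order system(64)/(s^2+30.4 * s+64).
Standard form: ωn²/(s²+2ζωn·s+ωn²) gives ωn=8, ζ=1.9.
Overdamped (ζ = 1.9 > 1)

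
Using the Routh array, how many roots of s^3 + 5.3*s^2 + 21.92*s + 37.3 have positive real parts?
Routh array:
s^3: [1, 21.92]; s^2: [5.3, 37.3]; s^1: [14.8823]; s^0: [37.3]
First column: [1, 5.3, 14.8823, 37.3]. Sign changes = RHP roots = 0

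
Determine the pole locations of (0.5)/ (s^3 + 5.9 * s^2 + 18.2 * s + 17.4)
Set denominator = 0: s^3 + 5.9*s^2 + 18.2*s + 17.4 = (s + 1.5)(s^2 + 4.4*s + 11.6) = 0 → Poles: -1.5, -2.2 + 2.6j, -2.2 - 2.6j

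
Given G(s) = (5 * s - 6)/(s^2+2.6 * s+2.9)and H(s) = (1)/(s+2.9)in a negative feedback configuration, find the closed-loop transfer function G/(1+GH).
Closed-loop T = G/(1+GH).
Numerator: G_num * H_den = 5*s^2 + 8.5*s - 17.4.
Denominator: G_den * H_den + G_num * H_num = (s^3 + 5.5*s^2 + 10.44*s + 8.41) + (5*s - 6) = s^3 + 5.5*s^2 + 15.44*s + 2.41.
T(s) = (5*s^2 + 8.5*s - 17.4)/(s^3 + 5.5*s^2 + 15.44*s + 2.41)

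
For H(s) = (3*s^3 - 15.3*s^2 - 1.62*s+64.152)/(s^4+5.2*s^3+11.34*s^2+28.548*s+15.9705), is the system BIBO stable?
Denominator: s^4 + 5.2*s^3 + 11.34*s^2 + 28.548*s + 15.9705 = (s + 0.7)(s + 3.9)(s^2 + 0.6*s + 5.85). Poles: -0.3 + 2.4j, -0.3 - 2.4j, -0.7, -3.9. All Re(p)<0: Yes (stable)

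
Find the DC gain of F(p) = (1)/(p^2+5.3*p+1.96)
DC gain = F(0) = num(0)/den(0) = 1/1.96 = 0.5102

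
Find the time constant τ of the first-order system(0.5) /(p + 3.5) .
First-order system: τ = -1/pole. Pole = -3.5. τ = -1/(-3.5) = 0.2857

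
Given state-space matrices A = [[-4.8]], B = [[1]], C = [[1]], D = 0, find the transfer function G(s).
G(s) = C(sI - A)⁻¹B + D.
Characteristic polynomial det(sI - A) = s + 4.8.
Numerator from C·adj(sI-A)·B + D·det(sI-A) = 1.
G(s) = (1)/(s + 4.8)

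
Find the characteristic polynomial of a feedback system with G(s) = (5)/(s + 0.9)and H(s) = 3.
Characteristic poly = G_den * H_den + G_num * H_num = (s + 0.9) + (15) = s + 15.9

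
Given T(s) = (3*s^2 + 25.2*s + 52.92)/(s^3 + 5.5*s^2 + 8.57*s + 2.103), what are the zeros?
Set numerator = 0: 3*s^2 + 25.2*s + 52.92 = 3*(s + 4.2)(s + 4.2) = 0 → Zeros: -4.2, -4.2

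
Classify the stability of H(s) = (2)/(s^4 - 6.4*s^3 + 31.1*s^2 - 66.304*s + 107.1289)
Denominator: s^4 - 6.4*s^3 + 31.1*s^2 - 66.304*s + 107.1289 = (s^2 - 3*s + 9.01)(s^2 - 3.4*s + 11.89). Poles: 1.5 + 2.6j, 1.5 - 2.6j, 1.7 + 3j, 1.7 - 3j. Unstable (4 pole(s) in RHP)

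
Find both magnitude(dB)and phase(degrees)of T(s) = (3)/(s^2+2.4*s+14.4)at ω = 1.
Substitute s = j*1: T(j1) = 0.216922 - 0.0388517j.
|T| = 20*log₁₀(sqrt(Re²+Im²)) = -13.14 dB.
∠T = atan2(Im, Re) = -10.15°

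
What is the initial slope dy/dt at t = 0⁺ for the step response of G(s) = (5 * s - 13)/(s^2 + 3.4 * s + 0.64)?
IVT: y'(0⁺) = lim_{s→∞} s²·Y(s) = lim_{s→∞} s·G(s).
deg(num) = 1, deg(den) = 2, relative degree = 1, so s·G(s) → (leading num)/(leading den) = 5/1 = 5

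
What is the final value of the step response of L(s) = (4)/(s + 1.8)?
FVT: lim_{t→∞} y(t) = lim_{s→0} s*Y(s) where Y(s) = L(s)/s.
= lim_{s→0} L(s) = L(0) = num(0)/den(0) = 4/1.8 = 2.222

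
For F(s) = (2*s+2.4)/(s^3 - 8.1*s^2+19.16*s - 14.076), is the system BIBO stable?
Denominator: s^3 - 8.1*s^2 + 19.16*s - 14.076 = (s - 4.6)(s - 1.8)(s - 1.7). Poles: 1.7, 1.8, 4.6. All Re(p)<0: No (unstable)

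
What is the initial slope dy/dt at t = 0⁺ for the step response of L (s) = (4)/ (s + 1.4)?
IVT: y'(0⁺) = lim_{s→∞} s²·Y(s) = lim_{s→∞} s·L(s).
deg(num) = 0, deg(den) = 1, relative degree = 1, so s·L(s) → (leading num)/(leading den) = 4/1 = 4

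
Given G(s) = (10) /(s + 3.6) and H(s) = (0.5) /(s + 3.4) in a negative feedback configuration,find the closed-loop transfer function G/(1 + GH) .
Closed-loop T = G/(1+GH).
Numerator: G_num * H_den = 10*s + 34.
Denominator: G_den * H_den + G_num * H_num = (s^2 + 7*s + 12.24) + (5) = s^2 + 7*s + 17.24.
T(s) = (10*s + 34)/(s^2 + 7*s + 17.24)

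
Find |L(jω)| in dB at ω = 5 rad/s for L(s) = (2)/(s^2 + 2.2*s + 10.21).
Substitute s = j*5: L(j5) = -0.0870655 - 0.0647546j.
|L(j5)| = sqrt(Re² + Im²) = 0.1085.
20*log₁₀(0.1085) = -19.29 dB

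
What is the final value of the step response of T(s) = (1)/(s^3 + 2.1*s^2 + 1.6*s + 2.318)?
FVT: lim_{t→∞} y(t) = lim_{s→0} s*Y(s) where Y(s) = T(s)/s.
= lim_{s→0} T(s) = T(0) = num(0)/den(0) = 1/2.318 = 0.4314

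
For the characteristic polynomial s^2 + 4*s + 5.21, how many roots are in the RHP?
Poles: -2 + 1.1j, -2 - 1.1j. RHP poles (Re>0): 0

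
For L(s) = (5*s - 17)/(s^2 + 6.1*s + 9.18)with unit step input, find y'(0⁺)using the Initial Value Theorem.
IVT: y'(0⁺) = lim_{s→∞} s²·Y(s) = lim_{s→∞} s·L(s).
deg(num) = 1, deg(den) = 2, relative degree = 1, so s·L(s) → (leading num)/(leading den) = 5/1 = 5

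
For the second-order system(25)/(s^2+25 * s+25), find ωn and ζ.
Standard form: ωn²/(s²+2ζωn·s+ωn²).
const=25=ωn² → ωn=5, s coeff=25=2ζωn → ζ=2.5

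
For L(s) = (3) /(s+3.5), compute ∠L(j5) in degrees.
Substitute s = j*5: L(j5) = 0.281879 - 0.402685j.
∠L(j5) = atan2(Im, Re) = atan2(-0.402685, 0.281879) = -55.01°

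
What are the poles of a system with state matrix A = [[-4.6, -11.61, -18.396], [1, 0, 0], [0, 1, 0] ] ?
Eigenvalues solve det(λI - A) = 0.
Characteristic polynomial: λ^3 + 4.6*λ^2 + 11.61*λ + 18.396 = 0.
Factor: (λ + 2.8)(λ^2 + 1.8*λ + 6.57) = 0.
Roots: -0.9 + 2.4j, -0.9 - 2.4j, -2.8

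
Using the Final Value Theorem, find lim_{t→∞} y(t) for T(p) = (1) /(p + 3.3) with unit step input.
FVT: lim_{t→∞} y(t) = lim_{p→0} p*Y(p) where Y(p) = T(p)/p.
= lim_{p→0} T(p) = T(0) = num(0)/den(0) = 1/3.3 = 0.303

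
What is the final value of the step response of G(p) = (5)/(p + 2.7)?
FVT: lim_{t→∞} y(t) = lim_{p→0} p*Y(p) where Y(p) = G(p)/p.
= lim_{p→0} G(p) = G(0) = num(0)/den(0) = 5/2.7 = 1.852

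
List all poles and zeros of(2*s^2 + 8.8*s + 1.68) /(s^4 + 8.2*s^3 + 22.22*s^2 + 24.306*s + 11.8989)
Set denominator = 0: s^4 + 8.2*s^3 + 22.22*s^2 + 24.306*s + 11.8989 = (s + 3.9)(s + 2.7)(s^2 + 1.6*s + 1.13) = 0 → Poles: -0.8 + 0.7j, -0.8 - 0.7j, -2.7, -3.9
Set numerator = 0: 2*s^2 + 8.8*s + 1.68 = 2*(s + 0.2)(s + 4.2) = 0 → Zeros: -0.2, -4.2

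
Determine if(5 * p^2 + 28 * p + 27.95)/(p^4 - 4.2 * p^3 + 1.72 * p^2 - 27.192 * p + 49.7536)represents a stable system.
Denominator: p^4 - 4.2*p^3 + 1.72*p^2 - 27.192*p + 49.7536 = (p - 4.6)(p - 1.6)(p^2 + 2*p + 6.76). Poles: -1 + 2.4j, -1 - 2.4j, 1.6, 4.6. All Re(p)<0: No (unstable)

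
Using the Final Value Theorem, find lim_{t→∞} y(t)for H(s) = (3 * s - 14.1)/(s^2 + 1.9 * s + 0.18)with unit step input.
FVT: lim_{t→∞} y(t) = lim_{s→0} s*Y(s) where Y(s) = H(s)/s.
= lim_{s→0} H(s) = H(0) = num(0)/den(0) = -14.1/0.18 = -78.33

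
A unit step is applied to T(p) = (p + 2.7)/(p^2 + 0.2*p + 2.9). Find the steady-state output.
FVT: lim_{t→∞} y(t) = lim_{p→0} p*Y(p) where Y(p) = T(p)/p.
= lim_{p→0} T(p) = T(0) = num(0)/den(0) = 2.7/2.9 = 0.931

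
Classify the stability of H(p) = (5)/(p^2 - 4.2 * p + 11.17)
Denominator: p^2 - 4.2*p + 11.17. Poles: 2.1 + 2.6j, 2.1 - 2.6j. Unstable (2 pole(s) in RHP)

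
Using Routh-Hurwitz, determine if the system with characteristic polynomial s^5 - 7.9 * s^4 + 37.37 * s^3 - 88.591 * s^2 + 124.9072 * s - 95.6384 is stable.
Routh array:
s^5: [1, 37.37, 124.9072]; s^4: [-7.9, -88.591, -95.6384]; s^3: [26.1559, 112.801]; s^2: [-54.5212, -95.6384]; s^1: [66.9196]; s^0: [-95.6384]
First column: [1, -7.9, 26.1559, -54.5212, 66.9196, -95.6384]. Sign changes = 5.
No, unstable (5 RHP root(s))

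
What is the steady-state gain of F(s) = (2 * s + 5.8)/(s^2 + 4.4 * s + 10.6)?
DC gain = F(0) = num(0)/den(0) = 5.8/10.6 = 0.5472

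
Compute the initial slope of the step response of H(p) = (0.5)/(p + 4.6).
IVT: y'(0⁺) = lim_{p→∞} p²·Y(p) = lim_{p→∞} p·H(p).
deg(num) = 0, deg(den) = 1, relative degree = 1, so p·H(p) → (leading num)/(leading den) = 0.5/1 = 0.5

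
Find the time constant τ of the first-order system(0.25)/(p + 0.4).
First-order system: τ = -1/pole. Pole = -0.4. τ = -1/(-0.4) = 2.5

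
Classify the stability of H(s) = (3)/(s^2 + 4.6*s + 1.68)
Denominator: s^2 + 4.6*s + 1.68 = (s + 4.2)(s + 0.4). Poles: -0.4, -4.2. Stable (all poles in LHP)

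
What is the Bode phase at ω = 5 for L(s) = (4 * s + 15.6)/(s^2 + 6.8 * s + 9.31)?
Substitute s = j*5: L(j5) = 0.3104 - 0.602064j.
∠L(j5) = atan2(Im, Re) = atan2(-0.602064, 0.3104) = -62.73°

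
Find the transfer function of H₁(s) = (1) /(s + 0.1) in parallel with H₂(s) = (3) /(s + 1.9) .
Parallel: H = H₁ + H₂ = (n₁·d₂ + n₂·d₁)/(d₁·d₂).
n₁·d₂ = s + 1.9. n₂·d₁ = 3*s + 0.3. Sum = 4*s + 2.2. d₁·d₂ = s^2 + 2*s + 0.19.
H(s) = (4*s + 2.2)/(s^2 + 2*s + 0.19)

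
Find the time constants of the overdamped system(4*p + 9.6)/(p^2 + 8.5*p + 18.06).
Overdamped: real poles at -4.2, -4.3. τ = -1/pole → τ₁ = 0.2381, τ₂ = 0.2326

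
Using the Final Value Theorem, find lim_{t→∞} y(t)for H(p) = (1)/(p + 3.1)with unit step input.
FVT: lim_{t→∞} y(t) = lim_{p→0} p*Y(p) where Y(p) = H(p)/p.
= lim_{p→0} H(p) = H(0) = num(0)/den(0) = 1/3.1 = 0.3226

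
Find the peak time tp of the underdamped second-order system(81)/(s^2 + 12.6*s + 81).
Standard form: ωn²/(s²+2ζωn·s+ωn²) → ωn = 9, ζ = 0.7.
ωd = ωn·√(1-ζ²) = 9·√(1-0.7²) = 6.427.
tp = π/ωd = π/6.427 = 0.4888 s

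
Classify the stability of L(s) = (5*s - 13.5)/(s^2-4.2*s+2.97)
Denominator: s^2 - 4.2*s + 2.97 = (s - 0.9)(s - 3.3). Poles: 0.9, 3.3. Unstable (2 pole(s) in RHP)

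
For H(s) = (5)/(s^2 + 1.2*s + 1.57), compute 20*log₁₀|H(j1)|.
Substitute s = j*1: H(j1) = 1.61482 - 3.39963j.
|H(j1)| = sqrt(Re² + Im²) = 3.764.
20*log₁₀(3.764) = 11.51 dB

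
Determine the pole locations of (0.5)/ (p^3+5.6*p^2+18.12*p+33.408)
Set denominator = 0: p^3 + 5.6*p^2 + 18.12*p + 33.408 = (p + 3.2)(p^2 + 2.4*p + 10.44) = 0 → Poles: -1.2 + 3j, -1.2 - 3j, -3.2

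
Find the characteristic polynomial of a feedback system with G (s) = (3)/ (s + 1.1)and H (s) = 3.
Characteristic poly = G_den * H_den + G_num * H_num = (s + 1.1) + (9) = s + 10.1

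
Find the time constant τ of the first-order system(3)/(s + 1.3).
First-order system: τ = -1/pole. Pole = -1.3. τ = -1/(-1.3) = 0.7692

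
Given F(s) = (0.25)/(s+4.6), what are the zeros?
Numerator is a nonzero constant (0.25) → Zeros: none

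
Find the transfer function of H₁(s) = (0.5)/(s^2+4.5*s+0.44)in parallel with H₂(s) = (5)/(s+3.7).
Parallel: H = H₁ + H₂ = (n₁·d₂ + n₂·d₁)/(d₁·d₂).
n₁·d₂ = 0.5*s + 1.85. n₂·d₁ = 5*s^2 + 22.5*s + 2.2. Sum = 5*s^2 + 23*s + 4.05. d₁·d₂ = s^3 + 8.2*s^2 + 17.09*s + 1.628.
H(s) = (5*s^2 + 23*s + 4.05)/(s^3 + 8.2*s^2 + 17.09*s + 1.628)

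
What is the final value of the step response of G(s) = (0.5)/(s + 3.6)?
FVT: lim_{t→∞} y(t) = lim_{s→0} s*Y(s) where Y(s) = G(s)/s.
= lim_{s→0} G(s) = G(0) = num(0)/den(0) = 0.5/3.6 = 0.1389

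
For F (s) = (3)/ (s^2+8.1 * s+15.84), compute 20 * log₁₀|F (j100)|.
Substitute s = j*100: F(j100) = -0.000298511 - 2.42178e-05j.
|F(j100)| = sqrt(Re² + Im²) = 0.0002995.
20*log₁₀(0.0002995) = -70.47 dB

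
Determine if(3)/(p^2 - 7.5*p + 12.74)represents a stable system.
Denominator: p^2 - 7.5*p + 12.74 = (p - 4.9)(p - 2.6). Poles: 2.6, 4.9. All Re(p)<0: No (unstable)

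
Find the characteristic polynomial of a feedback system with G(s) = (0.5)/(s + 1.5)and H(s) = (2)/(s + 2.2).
Characteristic poly = G_den * H_den + G_num * H_num = (s^2 + 3.7*s + 3.3) + (1) = s^2 + 3.7*s + 4.3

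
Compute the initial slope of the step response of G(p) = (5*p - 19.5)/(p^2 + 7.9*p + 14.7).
IVT: y'(0⁺) = lim_{p→∞} p²·Y(p) = lim_{p→∞} p·G(p).
deg(num) = 1, deg(den) = 2, relative degree = 1, so p·G(p) → (leading num)/(leading den) = 5/1 = 5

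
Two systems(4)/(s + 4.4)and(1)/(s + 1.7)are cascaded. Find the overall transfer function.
Series: H = H₁ · H₂ = (n₁·n₂)/(d₁·d₂).
Num: n₁·n₂ = 4. Den: d₁·d₂ = s^2 + 6.1*s + 7.48.
H(s) = (4)/(s^2 + 6.1*s + 7.48)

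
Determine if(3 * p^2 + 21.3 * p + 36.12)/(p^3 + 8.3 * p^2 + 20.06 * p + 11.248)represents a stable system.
Denominator: p^3 + 8.3*p^2 + 20.06*p + 11.248 = (p + 3.7)(p + 0.8)(p + 3.8). Poles: -0.8, -3.7, -3.8. All Re(p)<0: Yes (stable)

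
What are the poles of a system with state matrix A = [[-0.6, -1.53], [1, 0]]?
Eigenvalues solve det(λI - A) = 0.
Characteristic polynomial: λ^2 + 0.6*λ + 1.53 = 0.
Roots: -0.3 + 1.2j, -0.3 - 1.2j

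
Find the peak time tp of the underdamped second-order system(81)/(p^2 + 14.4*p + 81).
Standard form: ωn²/(p²+2ζωn·p+ωn²) → ωn = 9, ζ = 0.8.
ωd = ωn·√(1-ζ²) = 9·√(1-0.8²) = 5.4.
tp = π/ωd = π/5.4 = 0.5818 s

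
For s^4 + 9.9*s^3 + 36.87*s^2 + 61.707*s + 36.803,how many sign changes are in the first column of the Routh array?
Routh array:
s^4: [1, 36.87, 36.803]; s^3: [9.9, 61.707]; s^2: [30.637, 36.803]; s^1: [49.8145]; s^0: [36.803]
First column: [1, 9.9, 30.637, 49.8145, 36.803]. Sign changes = 0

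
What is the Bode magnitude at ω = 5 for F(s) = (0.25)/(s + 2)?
Substitute s = j*5: F(j5) = 0.0172414 - 0.0431034j.
|F(j5)| = sqrt(Re² + Im²) = 0.04642.
20*log₁₀(0.04642) = -26.67 dB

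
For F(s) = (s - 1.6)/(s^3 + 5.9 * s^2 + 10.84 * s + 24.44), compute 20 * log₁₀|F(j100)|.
Substitute s = j*100: F(j100) = -9.96665e-05 - 7.48601e-06j.
|F(j100)| = sqrt(Re² + Im²) = 9.995e-05.
20*log₁₀(9.995e-05) = -80.00 dB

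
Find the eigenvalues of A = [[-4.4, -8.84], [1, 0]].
Eigenvalues solve det(λI - A) = 0.
Characteristic polynomial: λ^2 + 4.4*λ + 8.84 = 0.
Roots: -2.2 + 2j, -2.2 - 2j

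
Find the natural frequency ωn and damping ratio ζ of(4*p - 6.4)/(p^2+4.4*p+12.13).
Underdamped: complex pole -2.2 + 2.7j. ωn = |pole| = 3.483, ζ = -Re(pole)/ωn = 0.6317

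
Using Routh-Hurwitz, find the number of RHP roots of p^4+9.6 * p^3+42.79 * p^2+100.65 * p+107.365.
Routh array:
p^4: [1, 42.79, 107.365]; p^3: [9.6, 100.65]; p^2: [32.3056, 107.365]; p^1: [68.7452]; p^0: [107.365]
First column: [1, 9.6, 32.3056, 68.7452, 107.365]. Sign changes = RHP roots = 0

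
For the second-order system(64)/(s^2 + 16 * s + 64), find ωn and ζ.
Standard form: ωn²/(s²+2ζωn·s+ωn²).
const=64=ωn² → ωn=8, s coeff=16=2ζωn → ζ=1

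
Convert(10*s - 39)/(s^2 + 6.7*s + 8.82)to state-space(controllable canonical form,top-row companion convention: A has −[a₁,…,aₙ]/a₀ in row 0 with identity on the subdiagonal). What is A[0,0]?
Reachable canonical form for den = s^2 + 6.7*s + 8.82: top row of A = -[a₁,a₂,...,aₙ]/a₀, ones on the subdiagonal, zeros elsewhere.
A = [[-6.7, -8.82], [1, 0]].
A[0,0] = -6.7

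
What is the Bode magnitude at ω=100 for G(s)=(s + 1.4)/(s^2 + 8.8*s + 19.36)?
Substitute s = j*100: G(j100) = 0.000737413 - 0.00995438j.
|G(j100)| = sqrt(Re² + Im²) = 0.009982.
20*log₁₀(0.009982) = -40.02 dB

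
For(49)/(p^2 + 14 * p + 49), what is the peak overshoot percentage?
Standard form: ωn²/(p²+2ζωn·p+ωn²) → ωn = 7, ζ = 1.
ζ ≥ 1, so the response is non-oscillatory: peak overshoot = 0%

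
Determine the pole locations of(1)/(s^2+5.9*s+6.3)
Set denominator = 0: s^2 + 5.9*s + 6.3 = (s + 4.5)(s + 1.4) = 0 → Poles: -1.4, -4.5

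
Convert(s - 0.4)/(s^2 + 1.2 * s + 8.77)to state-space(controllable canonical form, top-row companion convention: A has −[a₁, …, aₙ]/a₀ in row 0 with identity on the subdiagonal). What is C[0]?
Reachable canonical form: C = numerator coefficients (right-aligned, zero-padded to length n).
num = s - 0.4, C = [[1, -0.4]].
C[0] = 1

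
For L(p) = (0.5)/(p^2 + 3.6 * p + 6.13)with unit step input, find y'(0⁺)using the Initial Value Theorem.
IVT: y'(0⁺) = lim_{p→∞} p²·Y(p) = lim_{p→∞} p·L(p).
deg(num) = 0, deg(den) = 2, relative degree = 2 ≥ 2, so p·L(p) → 0. Initial slope = 0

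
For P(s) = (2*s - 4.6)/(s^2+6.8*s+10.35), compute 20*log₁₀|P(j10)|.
Substitute s = j*10: P(j10) = 0.139987 - 0.116909j.
|P(j10)| = sqrt(Re² + Im²) = 0.1824.
20*log₁₀(0.1824) = -14.78 dB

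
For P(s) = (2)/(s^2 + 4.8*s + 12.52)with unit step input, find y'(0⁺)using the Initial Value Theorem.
IVT: y'(0⁺) = lim_{s→∞} s²·Y(s) = lim_{s→∞} s·P(s).
deg(num) = 0, deg(den) = 2, relative degree = 2 ≥ 2, so s·P(s) → 0. Initial slope = 0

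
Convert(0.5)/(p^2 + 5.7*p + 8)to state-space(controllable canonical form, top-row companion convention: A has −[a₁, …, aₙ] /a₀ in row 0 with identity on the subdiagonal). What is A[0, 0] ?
Reachable canonical form for den = p^2 + 5.7*p + 8: top row of A = -[a₁,a₂,...,aₙ]/a₀, ones on the subdiagonal, zeros elsewhere.
A = [[-5.7, -8], [1, 0]].
A[0,0] = -5.7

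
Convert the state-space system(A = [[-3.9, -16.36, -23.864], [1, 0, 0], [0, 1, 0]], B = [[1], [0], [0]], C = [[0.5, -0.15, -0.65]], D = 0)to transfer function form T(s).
T(s) = C(sI - A)⁻¹B + D.
Characteristic polynomial det(sI - A) = s^3 + 3.9*s^2 + 16.36*s + 23.864.
Numerator from C·adj(sI-A)·B + D·det(sI-A) = 0.5*s^2 - 0.15*s - 0.65.
T(s) = (0.5*s^2 - 0.15*s - 0.65)/(s^3 + 3.9*s^2 + 16.36*s + 23.864)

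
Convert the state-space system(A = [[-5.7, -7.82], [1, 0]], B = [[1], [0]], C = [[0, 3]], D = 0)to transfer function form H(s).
H(s) = C(sI - A)⁻¹B + D.
Characteristic polynomial det(sI - A) = s^2 + 5.7*s + 7.82.
Numerator from C·adj(sI-A)·B + D·det(sI-A) = 3.
H(s) = (3)/(s^2 + 5.7*s + 7.82)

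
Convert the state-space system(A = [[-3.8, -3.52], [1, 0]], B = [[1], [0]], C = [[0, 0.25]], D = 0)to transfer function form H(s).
H(s) = C(sI - A)⁻¹B + D.
Characteristic polynomial det(sI - A) = s^2 + 3.8*s + 3.52.
Numerator from C·adj(sI-A)·B + D·det(sI-A) = 0.25.
H(s) = (0.25)/(s^2 + 3.8*s + 3.52)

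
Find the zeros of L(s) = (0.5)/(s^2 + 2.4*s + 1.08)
Numerator is a nonzero constant (0.5) → Zeros: none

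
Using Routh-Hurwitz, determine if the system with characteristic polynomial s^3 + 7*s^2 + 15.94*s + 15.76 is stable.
Routh array:
s^3: [1, 15.94]; s^2: [7, 15.76]; s^1: [13.6886]; s^0: [15.76]
First column: [1, 7, 13.6886, 15.76]. Sign changes = 0.
Yes, stable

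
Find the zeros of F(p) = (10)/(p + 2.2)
Numerator is a nonzero constant (10) → Zeros: none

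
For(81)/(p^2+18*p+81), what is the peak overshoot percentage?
Standard form: ωn²/(p²+2ζωn·p+ωn²) → ωn = 9, ζ = 1.
ζ ≥ 1, so the response is non-oscillatory: peak overshoot = 0%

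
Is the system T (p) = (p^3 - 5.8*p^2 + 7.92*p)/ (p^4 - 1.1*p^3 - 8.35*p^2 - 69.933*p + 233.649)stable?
Denominator: p^4 - 1.1*p^3 - 8.35*p^2 - 69.933*p + 233.649 = (p - 3.9)(p - 3)(p^2 + 5.8*p + 19.97). Poles: -2.9 + 3.4j, -2.9 - 3.4j, 3, 3.9. All Re(p)<0: No (unstable)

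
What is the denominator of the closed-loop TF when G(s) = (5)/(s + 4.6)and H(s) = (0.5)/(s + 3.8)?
Characteristic poly = G_den * H_den + G_num * H_num = (s^2 + 8.4*s + 17.48) + (2.5) = s^2 + 8.4*s + 19.98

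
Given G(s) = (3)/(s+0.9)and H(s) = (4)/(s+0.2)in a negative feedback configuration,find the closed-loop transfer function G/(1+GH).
Closed-loop T = G/(1+GH).
Numerator: G_num * H_den = 3*s + 0.6.
Denominator: G_den * H_den + G_num * H_num = (s^2 + 1.1*s + 0.18) + (12) = s^2 + 1.1*s + 12.18.
T(s) = (3*s + 0.6)/(s^2 + 1.1*s + 12.18)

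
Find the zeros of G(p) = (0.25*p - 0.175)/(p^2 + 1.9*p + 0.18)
Set numerator = 0: 0.25*p - 0.175 = 0 → Zeros: 0.7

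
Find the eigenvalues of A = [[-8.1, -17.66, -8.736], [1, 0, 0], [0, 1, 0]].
Eigenvalues solve det(λI - A) = 0.
Characteristic polynomial: λ^3 + 8.1*λ^2 + 17.66*λ + 8.736 = 0.
Factor: (λ + 2.6)(λ + 0.7)(λ + 4.8) = 0.
Roots: -0.7, -2.6, -4.8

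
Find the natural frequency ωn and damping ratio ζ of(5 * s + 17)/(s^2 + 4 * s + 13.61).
Underdamped: complex pole -2 + 3.1j. ωn = |pole| = 3.689, ζ = -Re(pole)/ωn = 0.5421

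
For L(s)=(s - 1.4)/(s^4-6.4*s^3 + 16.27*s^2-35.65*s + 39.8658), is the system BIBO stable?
Denominator: s^4 - 6.4*s^3 + 16.27*s^2 - 35.65*s + 39.8658 = (s - 1.9)(s - 3.9)(s^2 - 0.6*s + 5.38). Poles: 0.3 + 2.3j, 0.3 - 2.3j, 1.9, 3.9. All Re(p)<0: No (unstable)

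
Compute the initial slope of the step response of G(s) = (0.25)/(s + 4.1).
IVT: y'(0⁺) = lim_{s→∞} s²·Y(s) = lim_{s→∞} s·G(s).
deg(num) = 0, deg(den) = 1, relative degree = 1, so s·G(s) → (leading num)/(leading den) = 0.25/1 = 0.25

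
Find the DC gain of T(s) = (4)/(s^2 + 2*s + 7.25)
DC gain = T(0) = num(0)/den(0) = 4/7.25 = 0.5517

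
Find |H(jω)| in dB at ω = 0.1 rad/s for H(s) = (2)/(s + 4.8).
Substitute s = j*0.1: H(j0.1) = 0.416486 - 0.00867679j.
|H(j0.1)| = sqrt(Re² + Im²) = 0.4166.
20*log₁₀(0.4166) = -7.61 dB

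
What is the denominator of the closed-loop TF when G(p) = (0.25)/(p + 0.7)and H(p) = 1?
Characteristic poly = G_den * H_den + G_num * H_num = (p + 0.7) + (0.25) = p + 0.95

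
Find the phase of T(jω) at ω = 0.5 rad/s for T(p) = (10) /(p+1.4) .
Substitute p = j*0.5: T(j0.5) = 6.33484 - 2.26244j.
∠T(j0.5) = atan2(Im, Re) = atan2(-2.26244, 6.33484) = -19.65°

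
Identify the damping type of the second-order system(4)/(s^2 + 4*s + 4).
Standard form: ωn²/(s²+2ζωn·s+ωn²) gives ωn=2, ζ=1.
Critically damped (ζ = 1)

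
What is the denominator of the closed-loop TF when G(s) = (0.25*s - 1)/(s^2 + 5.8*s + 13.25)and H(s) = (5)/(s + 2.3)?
Characteristic poly = G_den * H_den + G_num * H_num = (s^3 + 8.1*s^2 + 26.59*s + 30.475) + (1.25*s - 5) = s^3 + 8.1*s^2 + 27.84*s + 25.475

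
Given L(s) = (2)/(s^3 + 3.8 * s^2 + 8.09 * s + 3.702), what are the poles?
Set denominator = 0: s^3 + 3.8*s^2 + 8.09*s + 3.702 = (s + 0.6)(s^2 + 3.2*s + 6.17) = 0 → Poles: -0.6, -1.6 + 1.9j, -1.6 - 1.9j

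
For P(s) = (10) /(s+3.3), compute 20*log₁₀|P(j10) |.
Substitute s = j*10: P(j10) = 0.297592 - 0.901795j.
|P(j10)| = sqrt(Re² + Im²) = 0.9496.
20*log₁₀(0.9496) = -0.45 dB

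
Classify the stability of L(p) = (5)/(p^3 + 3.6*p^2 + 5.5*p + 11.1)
Denominator: p^3 + 3.6*p^2 + 5.5*p + 11.1 = (p + 3)(p^2 + 0.6*p + 3.7). Poles: -0.3 + 1.9j, -0.3 - 1.9j, -3. Stable (all poles in LHP)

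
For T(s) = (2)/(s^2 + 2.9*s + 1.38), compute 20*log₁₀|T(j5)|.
Substitute s = j*5: T(j5) = -0.0614981 - 0.0377528j.
|T(j5)| = sqrt(Re² + Im²) = 0.07216.
20*log₁₀(0.07216) = -22.83 dB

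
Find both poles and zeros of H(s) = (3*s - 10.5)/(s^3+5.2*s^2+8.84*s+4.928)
Set denominator = 0: s^3 + 5.2*s^2 + 8.84*s + 4.928 = (s + 1.4)(s + 1.6)(s + 2.2) = 0 → Poles: -1.4, -1.6, -2.2
Set numerator = 0: 3*s - 10.5 = 0 → Zeros: 3.5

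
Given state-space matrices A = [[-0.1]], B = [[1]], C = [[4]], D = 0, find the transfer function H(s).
H(s) = C(sI - A)⁻¹B + D.
Characteristic polynomial det(sI - A) = s + 0.1.
Numerator from C·adj(sI-A)·B + D·det(sI-A) = 4.
H(s) = (4)/(s + 0.1)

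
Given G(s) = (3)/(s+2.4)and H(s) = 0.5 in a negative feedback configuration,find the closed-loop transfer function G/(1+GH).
Closed-loop T = G/(1+GH).
Numerator: G_num * H_den = 3.
Denominator: G_den * H_den + G_num * H_num = (s + 2.4) + (1.5) = s + 3.9.
T(s) = (3)/(s + 3.9)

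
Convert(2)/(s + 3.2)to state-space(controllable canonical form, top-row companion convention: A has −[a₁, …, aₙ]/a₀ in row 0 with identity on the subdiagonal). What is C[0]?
Reachable canonical form: C = numerator coefficients (right-aligned, zero-padded to length n).
num = 2, C = [[2]].
C[0] = 2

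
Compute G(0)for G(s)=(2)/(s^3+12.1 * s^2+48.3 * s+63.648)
DC gain = G(0) = num(0)/den(0) = 2/63.648 = 0.03142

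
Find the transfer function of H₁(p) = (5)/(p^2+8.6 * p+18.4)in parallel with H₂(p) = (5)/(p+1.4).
Parallel: H = H₁ + H₂ = (n₁·d₂ + n₂·d₁)/(d₁·d₂).
n₁·d₂ = 5*p + 7. n₂·d₁ = 5*p^2 + 43*p + 92. Sum = 5*p^2 + 48*p + 99. d₁·d₂ = p^3 + 10*p^2 + 30.44*p + 25.76.
H(p) = (5*p^2 + 48*p + 99)/(p^3 + 10*p^2 + 30.44*p + 25.76)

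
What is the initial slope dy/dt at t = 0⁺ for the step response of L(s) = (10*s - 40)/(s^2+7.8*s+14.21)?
IVT: y'(0⁺) = lim_{s→∞} s²·Y(s) = lim_{s→∞} s·L(s).
deg(num) = 1, deg(den) = 2, relative degree = 1, so s·L(s) → (leading num)/(leading den) = 10/1 = 10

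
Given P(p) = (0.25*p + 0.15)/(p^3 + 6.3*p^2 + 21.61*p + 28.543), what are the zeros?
Set numerator = 0: 0.25*p + 0.15 = 0 → Zeros: -0.6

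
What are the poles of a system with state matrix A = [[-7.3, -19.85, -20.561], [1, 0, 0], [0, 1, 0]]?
Eigenvalues solve det(λI - A) = 0.
Characteristic polynomial: λ^3 + 7.3*λ^2 + 19.85*λ + 20.561 = 0.
Factor: (λ + 2.9)(λ^2 + 4.4*λ + 7.09) = 0.
Roots: -2.2 + 1.5j, -2.2 - 1.5j, -2.9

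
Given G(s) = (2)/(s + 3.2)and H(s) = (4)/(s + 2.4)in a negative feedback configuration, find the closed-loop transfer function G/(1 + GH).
Closed-loop T = G/(1+GH).
Numerator: G_num * H_den = 2*s + 4.8.
Denominator: G_den * H_den + G_num * H_num = (s^2 + 5.6*s + 7.68) + (8) = s^2 + 5.6*s + 15.68.
T(s) = (2*s + 4.8)/(s^2 + 5.6*s + 15.68)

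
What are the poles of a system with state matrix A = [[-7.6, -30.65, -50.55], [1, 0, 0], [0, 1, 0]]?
Eigenvalues solve det(λI - A) = 0.
Characteristic polynomial: λ^3 + 7.6*λ^2 + 30.65*λ + 50.55 = 0.
Factor: (λ + 3)(λ^2 + 4.6*λ + 16.85) = 0.
Roots: -2.3 + 3.4j, -2.3 - 3.4j, -3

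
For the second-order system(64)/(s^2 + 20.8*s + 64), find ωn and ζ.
Standard form: ωn²/(s²+2ζωn·s+ωn²).
const=64=ωn² → ωn=8, s coeff=20.8=2ζωn → ζ=1.3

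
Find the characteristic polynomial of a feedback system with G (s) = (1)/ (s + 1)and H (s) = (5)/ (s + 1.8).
Characteristic poly = G_den * H_den + G_num * H_num = (s^2 + 2.8*s + 1.8) + (5) = s^2 + 2.8*s + 6.8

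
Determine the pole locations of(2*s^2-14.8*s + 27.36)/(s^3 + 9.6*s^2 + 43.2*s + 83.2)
Set denominator = 0: s^3 + 9.6*s^2 + 43.2*s + 83.2 = (s + 4)(s^2 + 5.6*s + 20.8) = 0 → Poles: -2.8 + 3.6j, -2.8 - 3.6j, -4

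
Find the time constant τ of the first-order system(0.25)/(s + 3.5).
First-order system: τ = -1/pole. Pole = -3.5. τ = -1/(-3.5) = 0.2857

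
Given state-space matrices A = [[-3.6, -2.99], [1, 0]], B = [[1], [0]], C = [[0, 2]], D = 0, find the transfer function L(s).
L(s) = C(sI - A)⁻¹B + D.
Characteristic polynomial det(sI - A) = s^2 + 3.6*s + 2.99.
Numerator from C·adj(sI-A)·B + D·det(sI-A) = 2.
L(s) = (2)/(s^2 + 3.6*s + 2.99)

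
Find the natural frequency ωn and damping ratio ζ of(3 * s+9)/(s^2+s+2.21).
Underdamped: complex pole -0.5 + 1.4j. ωn = |pole| = 1.487, ζ = -Re(pole)/ωn = 0.3363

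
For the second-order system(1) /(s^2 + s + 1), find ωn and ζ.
Standard form: ωn²/(s²+2ζωn·s+ωn²).
const=1=ωn² → ωn=1, s coeff=1=2ζωn → ζ=0.5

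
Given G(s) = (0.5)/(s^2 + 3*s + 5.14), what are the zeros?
Numerator is a nonzero constant (0.5) → Zeros: none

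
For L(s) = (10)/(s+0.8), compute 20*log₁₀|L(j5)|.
Substitute s = j*5: L(j5) = 0.312012 - 1.95008j.
|L(j5)| = sqrt(Re² + Im²) = 1.975.
20*log₁₀(1.975) = 5.91 dB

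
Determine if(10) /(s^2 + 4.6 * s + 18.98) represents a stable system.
Denominator: s^2 + 4.6*s + 18.98. Poles: -2.3 + 3.7j, -2.3 - 3.7j. All Re(p)<0: Yes (stable)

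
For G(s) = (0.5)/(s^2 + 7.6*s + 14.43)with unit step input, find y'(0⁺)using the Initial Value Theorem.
IVT: y'(0⁺) = lim_{s→∞} s²·Y(s) = lim_{s→∞} s·G(s).
deg(num) = 0, deg(den) = 2, relative degree = 2 ≥ 2, so s·G(s) → 0. Initial slope = 0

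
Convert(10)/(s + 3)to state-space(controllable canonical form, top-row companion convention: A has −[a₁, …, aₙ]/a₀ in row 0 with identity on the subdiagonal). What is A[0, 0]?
Reachable canonical form for den = s + 3: top row of A = -[a₁,a₂,...,aₙ]/a₀, ones on the subdiagonal, zeros elsewhere.
A = [[-3]].
A[0,0] = -3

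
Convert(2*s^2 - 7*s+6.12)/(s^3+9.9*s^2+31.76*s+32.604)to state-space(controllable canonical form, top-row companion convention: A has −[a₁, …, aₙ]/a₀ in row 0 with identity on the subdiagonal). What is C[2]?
Reachable canonical form: C = numerator coefficients (right-aligned, zero-padded to length n).
num = 2*s^2 - 7*s + 6.12, C = [[2, -7, 6.12]].
C[2] = 6.12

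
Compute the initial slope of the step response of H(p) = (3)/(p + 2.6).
IVT: y'(0⁺) = lim_{p→∞} p²·Y(p) = lim_{p→∞} p·H(p).
deg(num) = 0, deg(den) = 1, relative degree = 1, so p·H(p) → (leading num)/(leading den) = 3/1 = 3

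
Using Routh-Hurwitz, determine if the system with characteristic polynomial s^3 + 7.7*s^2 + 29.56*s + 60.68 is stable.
Routh array:
s^3: [1, 29.56]; s^2: [7.7, 60.68]; s^1: [21.6795]; s^0: [60.68]
First column: [1, 7.7, 21.6795, 60.68]. Sign changes = 0.
Yes, stable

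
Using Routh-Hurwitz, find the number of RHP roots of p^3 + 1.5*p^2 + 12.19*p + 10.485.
Routh array:
p^3: [1, 12.19]; p^2: [1.5, 10.485]; p^1: [5.2]; p^0: [10.485]
First column: [1, 1.5, 5.2, 10.485]. Sign changes = RHP roots = 0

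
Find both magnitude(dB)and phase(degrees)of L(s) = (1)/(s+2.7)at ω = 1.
Substitute s = j*1: L(j1) = 0.325694 - 0.120627j.
|L| = 20*log₁₀(sqrt(Re²+Im²)) = -9.19 dB.
∠L = atan2(Im, Re) = -20.32°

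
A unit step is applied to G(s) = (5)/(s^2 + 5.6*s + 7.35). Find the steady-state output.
FVT: lim_{t→∞} y(t) = lim_{s→0} s*Y(s) where Y(s) = G(s)/s.
= lim_{s→0} G(s) = G(0) = num(0)/den(0) = 5/7.35 = 0.6803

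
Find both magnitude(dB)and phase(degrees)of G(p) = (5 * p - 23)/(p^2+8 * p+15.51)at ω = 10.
Substitute p = j*10: G(j10) = 0.438988 - 0.176127j.
|G| = 20*log₁₀(sqrt(Re²+Im²)) = -6.50 dB.
∠G = atan2(Im, Re) = -21.86°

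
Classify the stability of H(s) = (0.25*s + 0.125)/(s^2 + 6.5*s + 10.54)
Denominator: s^2 + 6.5*s + 10.54 = (s + 3.4)(s + 3.1). Poles: -3.1, -3.4. Stable (all poles in LHP)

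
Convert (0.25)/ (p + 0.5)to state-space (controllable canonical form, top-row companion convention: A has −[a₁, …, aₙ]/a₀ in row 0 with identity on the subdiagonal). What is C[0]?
Reachable canonical form: C = numerator coefficients (right-aligned, zero-padded to length n).
num = 0.25, C = [[0.25]].
C[0] = 0.25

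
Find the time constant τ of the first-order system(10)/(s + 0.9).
First-order system: τ = -1/pole. Pole = -0.9. τ = -1/(-0.9) = 1.111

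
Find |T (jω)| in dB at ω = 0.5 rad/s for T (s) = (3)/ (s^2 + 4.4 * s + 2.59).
Substitute s = j*0.5: T(j0.5) = 0.680523 - 0.639808j.
|T(j0.5)| = sqrt(Re² + Im²) = 0.9341.
20*log₁₀(0.9341) = -0.59 dB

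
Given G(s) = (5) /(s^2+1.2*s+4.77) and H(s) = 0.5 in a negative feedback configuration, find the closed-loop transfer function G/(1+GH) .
Closed-loop T = G/(1+GH).
Numerator: G_num * H_den = 5.
Denominator: G_den * H_den + G_num * H_num = (s^2 + 1.2*s + 4.77) + (2.5) = s^2 + 1.2*s + 7.27.
T(s) = (5)/(s^2 + 1.2*s + 7.27)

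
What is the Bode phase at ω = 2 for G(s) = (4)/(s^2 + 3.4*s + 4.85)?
Substitute s = j*2: G(j2) = 0.0723982 - 0.579186j.
∠G(j2) = atan2(Im, Re) = atan2(-0.579186, 0.0723982) = -82.87°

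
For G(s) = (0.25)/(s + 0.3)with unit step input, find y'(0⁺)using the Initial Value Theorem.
IVT: y'(0⁺) = lim_{s→∞} s²·Y(s) = lim_{s→∞} s·G(s).
deg(num) = 0, deg(den) = 1, relative degree = 1, so s·G(s) → (leading num)/(leading den) = 0.25/1 = 0.25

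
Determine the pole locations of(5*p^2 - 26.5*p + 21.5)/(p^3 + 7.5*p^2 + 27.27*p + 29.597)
Set denominator = 0: p^3 + 7.5*p^2 + 27.27*p + 29.597 = (p + 1.7)(p^2 + 5.8*p + 17.41) = 0 → Poles: -1.7, -2.9 + 3j, -2.9 - 3j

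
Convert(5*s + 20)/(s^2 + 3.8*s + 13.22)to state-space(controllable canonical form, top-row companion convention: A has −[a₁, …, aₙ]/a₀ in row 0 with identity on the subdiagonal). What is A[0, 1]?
Reachable canonical form for den = s^2 + 3.8*s + 13.22: top row of A = -[a₁,a₂,...,aₙ]/a₀, ones on the subdiagonal, zeros elsewhere.
A = [[-3.8, -13.22], [1, 0]].
A[0,1] = -13.22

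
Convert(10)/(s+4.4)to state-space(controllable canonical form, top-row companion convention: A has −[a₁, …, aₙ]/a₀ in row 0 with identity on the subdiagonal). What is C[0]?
Reachable canonical form: C = numerator coefficients (right-aligned, zero-padded to length n).
num = 10, C = [[10]].
C[0] = 10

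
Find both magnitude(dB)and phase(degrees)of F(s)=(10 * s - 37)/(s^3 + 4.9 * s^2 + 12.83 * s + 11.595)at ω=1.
Substitute s = j*1: F(j1) = -0.700404 + 2.73126j.
|F| = 20*log₁₀(sqrt(Re²+Im²)) = 9.00 dB.
∠F = atan2(Im, Re) = 104.38°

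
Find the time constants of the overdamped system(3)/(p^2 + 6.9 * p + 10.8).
Overdamped: real poles at -2.4, -4.5. τ = -1/pole → τ₁ = 0.4167, τ₂ = 0.2222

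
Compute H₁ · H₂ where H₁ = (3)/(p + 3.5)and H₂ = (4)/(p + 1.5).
Series: H = H₁ · H₂ = (n₁·n₂)/(d₁·d₂).
Num: n₁·n₂ = 12. Den: d₁·d₂ = p^2 + 5*p + 5.25.
H(p) = (12)/(p^2 + 5*p + 5.25)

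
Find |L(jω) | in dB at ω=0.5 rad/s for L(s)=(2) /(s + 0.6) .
Substitute s = j*0.5: L(j0.5) = 1.96721 - 1.63934j.
|L(j0.5)| = sqrt(Re² + Im²) = 2.561.
20*log₁₀(2.561) = 8.17 dB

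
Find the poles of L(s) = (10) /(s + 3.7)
Set denominator = 0: s + 3.7 = 0 → Poles: -3.7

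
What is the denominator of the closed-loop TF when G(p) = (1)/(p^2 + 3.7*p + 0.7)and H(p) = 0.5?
Characteristic poly = G_den * H_den + G_num * H_num = (p^2 + 3.7*p + 0.7) + (0.5) = p^2 + 3.7*p + 1.2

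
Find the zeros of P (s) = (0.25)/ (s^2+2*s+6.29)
Numerator is a nonzero constant (0.25) → Zeros: none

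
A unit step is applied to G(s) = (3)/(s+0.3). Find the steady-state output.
FVT: lim_{t→∞} y(t) = lim_{s→0} s*Y(s) where Y(s) = G(s)/s.
= lim_{s→0} G(s) = G(0) = num(0)/den(0) = 3/0.3 = 10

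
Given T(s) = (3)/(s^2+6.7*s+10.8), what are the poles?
Set denominator = 0: s^2 + 6.7*s + 10.8 = (s + 2.7)(s + 4) = 0 → Poles: -2.7, -4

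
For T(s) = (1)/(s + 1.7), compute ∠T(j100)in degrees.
Substitute s = j*100: T(j100) = 0.000169951 - 0.00999711j.
∠T(j100) = atan2(Im, Re) = atan2(-0.00999711, 0.000169951) = -89.03°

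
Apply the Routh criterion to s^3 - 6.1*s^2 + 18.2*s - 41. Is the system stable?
Routh array:
s^3: [1, 18.2]; s^2: [-6.1, -41]; s^1: [11.4787]; s^0: [-41]
First column: [1, -6.1, 11.4787, -41]. Sign changes = 3.
No, unstable (3 RHP root(s))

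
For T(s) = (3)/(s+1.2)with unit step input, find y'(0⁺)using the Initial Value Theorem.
IVT: y'(0⁺) = lim_{s→∞} s²·Y(s) = lim_{s→∞} s·T(s).
deg(num) = 0, deg(den) = 1, relative degree = 1, so s·T(s) → (leading num)/(leading den) = 3/1 = 3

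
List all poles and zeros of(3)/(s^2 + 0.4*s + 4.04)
Set denominator = 0: s^2 + 0.4*s + 4.04 = 0 → Poles: -0.2 + 2j, -0.2 - 2j
Numerator is a nonzero constant (3) → Zeros: none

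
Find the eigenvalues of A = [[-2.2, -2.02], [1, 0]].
Eigenvalues solve det(λI - A) = 0.
Characteristic polynomial: λ^2 + 2.2*λ + 2.02 = 0.
Roots: -1.1 + 0.9j, -1.1 - 0.9j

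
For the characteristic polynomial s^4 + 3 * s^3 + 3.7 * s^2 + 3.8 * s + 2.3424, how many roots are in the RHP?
s^4 + 3*s^3 + 3.7*s^2 + 3.8*s + 2.3424 = (s + 1.2)(s + 1.6)(s^2 + 0.2*s + 1.22). Poles: -0.1 + 1.1j, -0.1 - 1.1j, -1.2, -1.6. RHP poles (Re>0): 0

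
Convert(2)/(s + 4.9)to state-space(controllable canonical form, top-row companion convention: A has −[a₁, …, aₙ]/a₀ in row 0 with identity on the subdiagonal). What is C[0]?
Reachable canonical form: C = numerator coefficients (right-aligned, zero-padded to length n).
num = 2, C = [[2]].
C[0] = 2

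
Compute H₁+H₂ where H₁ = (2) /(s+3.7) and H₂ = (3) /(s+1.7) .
Parallel: H = H₁ + H₂ = (n₁·d₂ + n₂·d₁)/(d₁·d₂).
n₁·d₂ = 2*s + 3.4. n₂·d₁ = 3*s + 11.1. Sum = 5*s + 14.5. d₁·d₂ = s^2 + 5.4*s + 6.29.
H(s) = (5*s + 14.5)/(s^2 + 5.4*s + 6.29)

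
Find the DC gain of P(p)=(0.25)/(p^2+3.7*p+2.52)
DC gain = P(0) = num(0)/den(0) = 0.25/2.52 = 0.09921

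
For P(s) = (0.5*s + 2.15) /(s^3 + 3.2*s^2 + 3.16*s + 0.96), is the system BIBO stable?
Denominator: s^3 + 3.2*s^2 + 3.16*s + 0.96 = (s + 1)(s + 0.6)(s + 1.6). Poles: -0.6, -1, -1.6. All Re(p)<0: Yes (stable)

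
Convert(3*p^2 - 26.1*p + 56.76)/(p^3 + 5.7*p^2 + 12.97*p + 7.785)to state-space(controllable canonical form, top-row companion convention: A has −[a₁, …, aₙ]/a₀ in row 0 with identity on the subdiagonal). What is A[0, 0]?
Reachable canonical form for den = p^3 + 5.7*p^2 + 12.97*p + 7.785: top row of A = -[a₁,a₂,...,aₙ]/a₀, ones on the subdiagonal, zeros elsewhere.
A = [[-5.7, -12.97, -7.785], [1, 0, 0], [0, 1, 0]].
A[0,0] = -5.7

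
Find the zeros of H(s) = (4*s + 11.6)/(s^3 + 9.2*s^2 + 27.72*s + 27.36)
Set numerator = 0: 4*s + 11.6 = 0 → Zeros: -2.9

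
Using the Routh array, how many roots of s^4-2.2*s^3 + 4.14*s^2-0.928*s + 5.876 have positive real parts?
Routh array:
s^4: [1, 4.14, 5.876]; s^3: [-2.2, -0.928]; s^2: [3.71818, 5.876]; s^1: [2.54875]; s^0: [5.876]
First column: [1, -2.2, 3.71818, 2.54875, 5.876]. Sign changes = RHP roots = 2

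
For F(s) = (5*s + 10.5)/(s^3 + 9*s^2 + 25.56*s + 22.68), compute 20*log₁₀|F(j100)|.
Substitute s = j*100: F(j100) = -0.000498177 - 3.44126e-05j.
|F(j100)| = sqrt(Re² + Im²) = 0.0004994.
20*log₁₀(0.0004994) = -66.03 dB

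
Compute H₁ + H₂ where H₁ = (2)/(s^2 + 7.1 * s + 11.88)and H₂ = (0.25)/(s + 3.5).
Parallel: H = H₁ + H₂ = (n₁·d₂ + n₂·d₁)/(d₁·d₂).
n₁·d₂ = 2*s + 7. n₂·d₁ = 0.25*s^2 + 1.775*s + 2.97. Sum = 0.25*s^2 + 3.775*s + 9.97. d₁·d₂ = s^3 + 10.6*s^2 + 36.73*s + 41.58.
H(s) = (0.25*s^2 + 3.775*s + 9.97)/(s^3 + 10.6*s^2 + 36.73*s + 41.58)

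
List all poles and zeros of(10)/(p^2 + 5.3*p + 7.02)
Set denominator = 0: p^2 + 5.3*p + 7.02 = (p + 2.7)(p + 2.6) = 0 → Poles: -2.6, -2.7
Numerator is a nonzero constant (10) → Zeros: none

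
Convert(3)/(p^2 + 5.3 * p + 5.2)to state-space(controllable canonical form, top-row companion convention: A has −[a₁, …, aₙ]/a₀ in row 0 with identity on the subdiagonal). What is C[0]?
Reachable canonical form: C = numerator coefficients (right-aligned, zero-padded to length n).
num = 3, C = [[0, 3]].
C[0] = 0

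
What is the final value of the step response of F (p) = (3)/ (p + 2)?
FVT: lim_{t→∞} y(t) = lim_{p→0} p*Y(p) where Y(p) = F(p)/p.
= lim_{p→0} F(p) = F(0) = num(0)/den(0) = 3/2 = 1.5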